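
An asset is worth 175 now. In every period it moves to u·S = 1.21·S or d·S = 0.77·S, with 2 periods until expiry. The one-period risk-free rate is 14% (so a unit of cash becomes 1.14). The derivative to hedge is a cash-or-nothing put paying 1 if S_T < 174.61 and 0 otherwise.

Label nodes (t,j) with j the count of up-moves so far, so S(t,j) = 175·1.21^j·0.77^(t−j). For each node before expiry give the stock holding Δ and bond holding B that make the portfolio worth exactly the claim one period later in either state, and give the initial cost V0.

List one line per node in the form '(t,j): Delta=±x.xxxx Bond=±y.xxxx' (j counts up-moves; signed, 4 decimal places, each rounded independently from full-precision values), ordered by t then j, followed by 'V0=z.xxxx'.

Since d<R<u, set p* = (R−d)/(u−d) = 0.8409; price each node as the discounted p*-expectation of its children.
At expiry t=2: V(2,0)=1.0000, V(2,1)=1.0000, V(2,2)=0.0000
  t=1,j=0: stock 134.7500 → up 163.0475 (V=1.0000), down 103.7575 (V=1.0000). Price 0.8772; hedge Δ=0.0000, bond B=0.8772.
  t=1,j=1: stock 211.7500 → up 256.2175 (V=0.0000), down 163.0475 (V=1.0000). Price 0.1396; hedge Δ=-0.0107, bond B=2.4123.
  t=0,j=0: stock 175.0000 → up 211.7500 (V=0.1396), down 134.7500 (V=0.8772). Price 0.2254; hedge Δ=-0.0096, bond B=1.9018.
The time-0 hedge costs 0.2254, which is the no-arbitrage price.

(0,0): Delta=-0.0096 Bond=1.9018
(1,0): Delta=0.0000 Bond=0.8772
(1,1): Delta=-0.0107 Bond=2.4123
V0=0.2254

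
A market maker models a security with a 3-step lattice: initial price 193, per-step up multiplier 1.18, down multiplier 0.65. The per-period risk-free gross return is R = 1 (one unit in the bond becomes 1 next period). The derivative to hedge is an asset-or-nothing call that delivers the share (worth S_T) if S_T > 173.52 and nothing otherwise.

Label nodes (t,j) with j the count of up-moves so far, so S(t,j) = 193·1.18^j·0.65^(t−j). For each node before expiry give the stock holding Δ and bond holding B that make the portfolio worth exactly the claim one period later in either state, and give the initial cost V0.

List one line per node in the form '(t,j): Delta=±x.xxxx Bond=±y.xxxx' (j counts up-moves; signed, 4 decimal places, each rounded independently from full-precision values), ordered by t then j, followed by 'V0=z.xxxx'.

(0,0): Delta=1.3732 Bond=-96.0928
(1,0): Delta=1.7349 Bond=-141.4700
(1,1): Delta=1.2707 Bond=-72.7560
(2,0): Delta=0.0000 Bond=0.0000
(2,1): Delta=2.2264 Bond=-214.2260
(2,2): Delta=1.0000 Bond=0.0000
V0=168.9364

Since d<R<u, set p* = (R−d)/(u−d) = 0.6604; price each node as the discounted p*-expectation of its children.
Terminal values V(3,·): V(3,0)=0.0000, V(3,1)=0.0000, V(3,2)=174.6766, V(3,3)=317.1052
Node (2,0) S=81.5425: V=(p*·0.0000+(1−p*)·0.0000)/1=0.0000; Δ=(0.0000−0.0000)/(96.2202−53.0026)=0.0000; B=V−Δ·S=0.0000
Node (2,1) S=148.0310: V=(p*·174.6766+(1−p*)·0.0000)/1=115.3525; Δ=(174.6766−0.0000)/(174.6766−96.2202)=2.2264; B=V−Δ·S=-214.2260
Node (2,2) S=268.7332: V=(p*·317.1052+(1−p*)·174.6766)/1=268.7332; Δ=(317.1052−174.6766)/(317.1052−174.6766)=1.0000; B=V−Δ·S=0.0000
Node (1,0) S=125.4500: V=(p*·115.3525+(1−p*)·0.0000)/1=76.1762; Δ=(115.3525−0.0000)/(148.0310−81.5425)=1.7349; B=V−Δ·S=-141.4700
Node (1,1) S=227.7400: V=(p*·268.7332+(1−p*)·115.3525)/1=216.6416; Δ=(268.7332−115.3525)/(268.7332−148.0310)=1.2707; B=V−Δ·S=-72.7560
Node (0,0) S=193.0000: V=(p*·216.6416+(1−p*)·76.1762)/1=168.9364; Δ=(216.6416−76.1762)/(227.7400−125.4500)=1.3732; B=V−Δ·S=-96.0928
Each (Δ,B) replicates both successor values, so the strategy is self-financing and V0 is arbitrage-free.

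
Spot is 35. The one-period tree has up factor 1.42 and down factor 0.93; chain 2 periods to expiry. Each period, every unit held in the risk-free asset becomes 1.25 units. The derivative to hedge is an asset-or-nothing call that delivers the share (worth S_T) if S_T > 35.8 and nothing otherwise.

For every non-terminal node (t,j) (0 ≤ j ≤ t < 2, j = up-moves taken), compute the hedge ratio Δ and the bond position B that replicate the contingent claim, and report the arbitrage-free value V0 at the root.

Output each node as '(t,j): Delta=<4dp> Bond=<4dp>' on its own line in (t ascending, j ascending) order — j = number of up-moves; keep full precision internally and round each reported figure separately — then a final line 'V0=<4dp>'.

No-arbitrage ⇒ martingale measure with p* = (R−d)/(u−d) = 0.6531.
Payoff layer (t=2): V(2,0)=0.0000, V(2,1)=46.2210, V(2,2)=70.5740
  t=1,j=0: stock 32.5500 → up 46.2210 (V=46.2210), down 30.2715 (V=0.0000). Price 24.1481; hedge Δ=2.8980, bond B=-70.1805.
  t=1,j=1: stock 49.7000 → up 70.5740 (V=70.5740), down 46.2210 (V=46.2210). Price 49.7000; hedge Δ=1.0000, bond B=0.0000.
  t=0,j=0: stock 35.0000 → up 49.7000 (V=49.7000), down 32.5500 (V=24.1481). Price 32.6680; hedge Δ=1.4899, bond B=-19.4787.
Check: Δ(0,0)·S0 + B(0,0) = 32.6680 = V0.

(0,0): Delta=1.4899 Bond=-19.4787
(1,0): Delta=2.8980 Bond=-70.1805
(1,1): Delta=1.0000 Bond=0.0000
V0=32.6680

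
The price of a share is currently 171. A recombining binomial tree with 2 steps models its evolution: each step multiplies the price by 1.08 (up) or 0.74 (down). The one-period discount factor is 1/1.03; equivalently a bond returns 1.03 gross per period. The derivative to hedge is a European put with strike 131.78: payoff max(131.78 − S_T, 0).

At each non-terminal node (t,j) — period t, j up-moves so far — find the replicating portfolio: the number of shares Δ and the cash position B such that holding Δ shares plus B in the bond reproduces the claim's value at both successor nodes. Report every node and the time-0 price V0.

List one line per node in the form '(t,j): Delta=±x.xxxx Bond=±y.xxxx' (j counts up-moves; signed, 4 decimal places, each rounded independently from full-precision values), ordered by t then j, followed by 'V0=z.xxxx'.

Under the risk-neutral measure, an up-move has probability p* = (R−d)/(u−d) = 0.8529 and values discount at R = 1.03.
Terminal payoffs: V(2,0)=38.1404, V(2,1)=0.0000, V(2,2)=0.0000
Node (1,0) S=126.5400: V=(p*·0.0000+(1−p*)·38.1404)/1.03=5.4455; Δ=(0.0000−38.1404)/(136.6632−93.6396)=-0.8865; B=V−Δ·S=117.6232
Node (1,1) S=184.6800: V=(p*·0.0000+(1−p*)·0.0000)/1.03=0.0000; Δ=(0.0000−0.0000)/(199.4544−136.6632)=0.0000; B=V−Δ·S=0.0000
Node (0,0) S=171.0000: V=(p*·0.0000+(1−p*)·5.4455)/1.03=0.7775; Δ=(0.0000−5.4455)/(184.6800−126.5400)=-0.0937; B=V−Δ·S=16.7937
Check: Δ(0,0)·S0 + B(0,0) = 0.7775 = V0.

(0,0): Delta=-0.0937 Bond=16.7937
(1,0): Delta=-0.8865 Bond=117.6232
(1,1): Delta=0.0000 Bond=0.0000
V0=0.7775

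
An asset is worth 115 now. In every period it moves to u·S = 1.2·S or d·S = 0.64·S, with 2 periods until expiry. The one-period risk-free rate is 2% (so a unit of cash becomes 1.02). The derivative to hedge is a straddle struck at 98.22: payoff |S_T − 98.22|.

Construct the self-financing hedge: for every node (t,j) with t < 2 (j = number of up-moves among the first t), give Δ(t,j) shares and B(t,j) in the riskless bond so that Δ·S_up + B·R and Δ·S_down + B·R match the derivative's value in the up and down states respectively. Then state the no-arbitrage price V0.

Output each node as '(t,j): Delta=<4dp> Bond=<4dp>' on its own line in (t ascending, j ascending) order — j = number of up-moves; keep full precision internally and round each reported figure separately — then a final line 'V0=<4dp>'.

(0,0): Delta=0.3921 Bond=-6.0436
(1,0): Delta=-1.0000 Bond=96.2941
(1,1): Delta=0.7438 Bond=-54.6975
V0=39.0479

Under the risk-neutral measure, an up-move has probability p* = (R−d)/(u−d) = 0.6786 and values discount at R = 1.02.
At expiry t=2: V(2,0)=51.1160, V(2,1)=9.9000, V(2,2)=67.3800
(1,0): S=73.6000. Δ = (V_up−V_dn)/(S_up−S_dn) = (9.9000−51.1160)/(88.3200−47.1040) = -1.0000. V = [p*·9.9000 + (1−p*)·51.1160]/1.02 = 22.6941. B = V − Δ·S = 96.2941.
(1,1): S=138.0000. Δ = (V_up−V_dn)/(S_up−S_dn) = (67.3800−9.9000)/(165.6000−88.3200) = 0.7438. V = [p*·67.3800 + (1−p*)·9.9000]/1.02 = 47.9454. B = V − Δ·S = -54.6975.
(0,0): S=115.0000. Δ = (V_up−V_dn)/(S_up−S_dn) = (47.9454−22.6941)/(138.0000−73.6000) = 0.3921. V = [p*·47.9454 + (1−p*)·22.6941]/1.02 = 39.0479. B = V − Δ·S = -6.0436.
The time-0 hedge costs 39.0479, which is the no-arbitrage price.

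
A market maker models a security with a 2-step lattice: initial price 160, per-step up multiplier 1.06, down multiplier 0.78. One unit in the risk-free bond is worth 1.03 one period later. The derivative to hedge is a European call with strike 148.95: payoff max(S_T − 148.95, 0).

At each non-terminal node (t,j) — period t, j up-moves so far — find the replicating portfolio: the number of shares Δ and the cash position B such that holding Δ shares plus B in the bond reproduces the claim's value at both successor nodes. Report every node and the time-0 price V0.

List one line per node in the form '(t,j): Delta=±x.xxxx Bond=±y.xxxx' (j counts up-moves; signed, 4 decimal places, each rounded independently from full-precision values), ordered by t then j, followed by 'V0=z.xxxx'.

The replicating-portfolio and risk-neutral prices coincide; use p* = (1.03−0.78)/(1.06−0.78) = 0.8929 for the latter.
At expiry t=2: V(2,0)=0.0000, V(2,1)=0.0000, V(2,2)=30.8260
Node (1,0) S=124.8000: V=(p*·0.0000+(1−p*)·0.0000)/1.03=0.0000; Δ=(0.0000−0.0000)/(132.2880−97.3440)=0.0000; B=V−Δ·S=0.0000
Node (1,1) S=169.6000: V=(p*·30.8260+(1−p*)·0.0000)/1.03=26.7216; Δ=(30.8260−0.0000)/(179.7760−132.2880)=0.6491; B=V−Δ·S=-83.3713
Node (0,0) S=160.0000: V=(p*·26.7216+(1−p*)·0.0000)/1.03=23.1636; Δ=(26.7216−0.0000)/(169.6000−124.8000)=0.5965; B=V−Δ·S=-72.2705
Each (Δ,B) replicates both successor values, so the strategy is self-financing and V0 is arbitrage-free.

(0,0): Delta=0.5965 Bond=-72.2705
(1,0): Delta=0.0000 Bond=0.0000
(1,1): Delta=0.6491 Bond=-83.3713
V0=23.1636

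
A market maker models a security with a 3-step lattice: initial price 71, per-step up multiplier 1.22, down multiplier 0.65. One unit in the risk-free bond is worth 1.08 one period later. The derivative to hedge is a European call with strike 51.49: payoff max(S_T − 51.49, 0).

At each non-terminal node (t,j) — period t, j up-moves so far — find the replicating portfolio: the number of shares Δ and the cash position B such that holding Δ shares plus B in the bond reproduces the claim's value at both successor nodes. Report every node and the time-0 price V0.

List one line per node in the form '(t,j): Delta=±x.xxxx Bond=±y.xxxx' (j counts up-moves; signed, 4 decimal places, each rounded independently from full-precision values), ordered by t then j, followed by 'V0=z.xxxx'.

Under the risk-neutral measure, an up-move has probability p* = (R−d)/(u−d) = 0.7544 and values discount at R = 1.08.
Terminal values V(3,·): V(3,0)=0.0000, V(3,1)=0.0000, V(3,2)=17.1997, V(3,3)=77.4352
  t=2,j=0: stock 29.9975 → up 36.5969 (V=0.0000), down 19.4984 (V=0.0000). Price 0.0000; hedge Δ=0.0000, bond B=0.0000.
  t=2,j=1: stock 56.3030 → up 68.6897 (V=17.1997), down 36.5970 (V=0.0000). Price 12.0141; hedge Δ=0.5359, bond B=-18.1608.
  t=2,j=2: stock 105.6764 → up 128.9252 (V=77.4352), down 68.6897 (V=17.1997). Price 58.0005; hedge Δ=1.0000, bond B=-47.6759.
  t=1,j=0: stock 46.1500 → up 56.3030 (V=12.0141), down 29.9975 (V=0.0000). Price 8.3919; hedge Δ=0.4567, bond B=-12.6854.
  t=1,j=1: stock 86.6200 → up 105.6764 (V=58.0005), down 56.3030 (V=12.0141). Price 43.2459; hedge Δ=0.9314, bond B=-37.4320.
  t=0,j=0: stock 71.0000 → up 86.6200 (V=43.2459), down 46.1500 (V=8.3919). Price 32.1160; hedge Δ=0.8612, bond B=-29.0314.
The time-0 hedge costs 32.1160, which is the no-arbitrage price.

(0,0): Delta=0.8612 Bond=-29.0314
(1,0): Delta=0.4567 Bond=-12.6854
(1,1): Delta=0.9314 Bond=-37.4320
(2,0): Delta=0.0000 Bond=0.0000
(2,1): Delta=0.5359 Bond=-18.1608
(2,2): Delta=1.0000 Bond=-47.6759
V0=32.1160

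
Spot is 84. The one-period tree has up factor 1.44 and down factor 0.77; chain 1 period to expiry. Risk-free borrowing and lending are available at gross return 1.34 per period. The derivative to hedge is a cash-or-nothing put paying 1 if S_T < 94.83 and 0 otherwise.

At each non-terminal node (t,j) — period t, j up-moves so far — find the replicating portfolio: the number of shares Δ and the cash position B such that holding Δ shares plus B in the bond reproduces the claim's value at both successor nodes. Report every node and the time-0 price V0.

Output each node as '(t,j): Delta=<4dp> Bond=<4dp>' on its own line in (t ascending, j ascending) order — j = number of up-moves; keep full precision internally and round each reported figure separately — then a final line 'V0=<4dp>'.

No-arbitrage ⇒ martingale measure with p* = (R−d)/(u−d) = 0.8507.
Terminal payoffs: V(1,0)=1.0000, V(1,1)=0.0000
(0,0): S=84.0000. Δ = (V_up−V_dn)/(S_up−S_dn) = (0.0000−1.0000)/(120.9600−64.6800) = -0.0178. V = [p*·0.0000 + (1−p*)·1.0000]/1.34 = 0.1114. B = V − Δ·S = 1.6039.
Check: Δ(0,0)·S0 + B(0,0) = 0.1114 = V0.

(0,0): Delta=-0.0178 Bond=1.6039
V0=0.1114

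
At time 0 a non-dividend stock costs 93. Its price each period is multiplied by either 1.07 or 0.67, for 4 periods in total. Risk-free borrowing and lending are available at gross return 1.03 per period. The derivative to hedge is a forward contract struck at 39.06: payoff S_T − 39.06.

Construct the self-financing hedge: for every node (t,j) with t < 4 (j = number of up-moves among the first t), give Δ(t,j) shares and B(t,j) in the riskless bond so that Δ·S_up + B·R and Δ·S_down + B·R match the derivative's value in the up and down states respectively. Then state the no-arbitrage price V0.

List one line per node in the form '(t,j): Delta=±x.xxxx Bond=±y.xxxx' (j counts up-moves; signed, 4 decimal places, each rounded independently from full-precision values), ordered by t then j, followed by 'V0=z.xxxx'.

(0,0): Delta=1.0000 Bond=-34.7043
(1,0): Delta=1.0000 Bond=-35.7454
(1,1): Delta=1.0000 Bond=-35.7454
(2,0): Delta=1.0000 Bond=-36.8178
(2,1): Delta=1.0000 Bond=-36.8178
(2,2): Delta=1.0000 Bond=-36.8178
(3,0): Delta=1.0000 Bond=-37.9223
(3,1): Delta=1.0000 Bond=-37.9223
(3,2): Delta=1.0000 Bond=-37.9223
(3,3): Delta=1.0000 Bond=-37.9223
V0=58.2957

No-arbitrage ⇒ martingale measure with p* = (R−d)/(u−d) = 0.9000.
Terminal values V(4,·): V(4,0)=-20.3195, V(4,1)=-9.1311, V(4,2)=8.7369, V(4,3)=37.2724, V(4,4)=82.8440
Node (3,0) S=27.9710: V=(p*·-9.1311+(1−p*)·-20.3195)/1.03=-9.9514; Δ=(-9.1311−-20.3195)/(29.9289−18.7405)=1.0000; B=V−Δ·S=-37.9223
Node (3,1) S=44.6700: V=(p*·8.7369+(1−p*)·-9.1311)/1.03=6.7477; Δ=(8.7369−-9.1311)/(47.7969−29.9289)=1.0000; B=V−Δ·S=-37.9223
Node (3,2) S=71.3387: V=(p*·37.2724+(1−p*)·8.7369)/1.03=33.4164; Δ=(37.2724−8.7369)/(76.3324−47.7969)=1.0000; B=V−Δ·S=-37.9223
Node (3,3) S=113.9290: V=(p*·82.8440+(1−p*)·37.2724)/1.03=76.0067; Δ=(82.8440−37.2724)/(121.9040−76.3324)=1.0000; B=V−Δ·S=-37.9223
Node (2,0) S=41.7477: V=(p*·6.7477+(1−p*)·-9.9514)/1.03=4.9299; Δ=(6.7477−-9.9514)/(44.6700−27.9710)=1.0000; B=V−Δ·S=-36.8178
Node (2,1) S=66.6717: V=(p*·33.4164+(1−p*)·6.7477)/1.03=29.8539; Δ=(33.4164−6.7477)/(71.3387−44.6700)=1.0000; B=V−Δ·S=-36.8178
Node (2,2) S=106.4757: V=(p*·76.0067+(1−p*)·33.4164)/1.03=69.6579; Δ=(76.0067−33.4164)/(113.9290−71.3387)=1.0000; B=V−Δ·S=-36.8178
Node (1,0) S=62.3100: V=(p*·29.8539+(1−p*)·4.9299)/1.03=26.5646; Δ=(29.8539−4.9299)/(66.6717−41.7477)=1.0000; B=V−Δ·S=-35.7454
Node (1,1) S=99.5100: V=(p*·69.6579+(1−p*)·29.8539)/1.03=63.7646; Δ=(69.6579−29.8539)/(106.4757−66.6717)=1.0000; B=V−Δ·S=-35.7454
Node (0,0) S=93.0000: V=(p*·63.7646+(1−p*)·26.5646)/1.03=58.2957; Δ=(63.7646−26.5646)/(99.5100−62.3100)=1.0000; B=V−Δ·S=-34.7043
Check: Δ(0,0)·S0 + B(0,0) = 58.2957 = V0.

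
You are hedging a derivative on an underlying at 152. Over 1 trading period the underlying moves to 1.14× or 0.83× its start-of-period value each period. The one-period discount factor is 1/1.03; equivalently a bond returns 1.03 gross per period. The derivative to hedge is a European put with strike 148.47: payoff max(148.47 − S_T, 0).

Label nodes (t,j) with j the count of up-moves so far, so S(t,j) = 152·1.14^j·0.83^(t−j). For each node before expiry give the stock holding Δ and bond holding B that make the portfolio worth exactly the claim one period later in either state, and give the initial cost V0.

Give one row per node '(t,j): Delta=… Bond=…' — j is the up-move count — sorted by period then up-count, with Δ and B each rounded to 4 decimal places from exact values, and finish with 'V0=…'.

(0,0): Delta=-0.4735 Bond=79.6536
V0=7.6859

No-arbitrage ⇒ martingale measure with p* = (R−d)/(u−d) = 0.6452.
Payoff layer (t=1): V(1,0)=22.3100, V(1,1)=0.0000
  t=0,j=0: stock 152.0000 → up 173.2800 (V=0.0000), down 126.1600 (V=22.3100). Price 7.6859; hedge Δ=-0.4735, bond B=79.6536.
The time-0 hedge costs 7.6859, which is the no-arbitrage price.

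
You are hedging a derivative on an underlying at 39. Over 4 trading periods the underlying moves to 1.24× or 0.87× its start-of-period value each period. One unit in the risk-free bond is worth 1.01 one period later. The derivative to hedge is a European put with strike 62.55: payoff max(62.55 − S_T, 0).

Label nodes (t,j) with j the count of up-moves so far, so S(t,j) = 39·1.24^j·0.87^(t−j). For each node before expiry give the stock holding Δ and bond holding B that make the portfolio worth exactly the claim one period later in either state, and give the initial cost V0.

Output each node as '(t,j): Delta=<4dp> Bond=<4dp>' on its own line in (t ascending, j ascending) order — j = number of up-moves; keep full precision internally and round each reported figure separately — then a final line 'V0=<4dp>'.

Risk-neutral probability p* = (R−d)/(u−d) = (1.01−0.87)/(1.24−0.87) = 0.3784.
Payoff layer (t=4): V(4,0)=40.2070, V(4,1)=30.7048, V(4,2)=17.1614, V(4,3)=0.0000, V(4,4)=0.0000
Node (3,0) S=25.6816: V=(p*·30.7048+(1−p*)·40.2070)/1.01=36.2491; Δ=(30.7048−40.2070)/(31.8452−22.3430)=-1.0000; B=V−Δ·S=61.9307
Node (3,1) S=36.6037: V=(p*·17.1614+(1−p*)·30.7048)/1.01=25.3270; Δ=(17.1614−30.7048)/(45.3886−31.8452)=-1.0000; B=V−Δ·S=61.9307
Node (3,2) S=52.1708: V=(p*·0.0000+(1−p*)·17.1614)/1.01=10.5623; Δ=(0.0000−17.1614)/(64.6918−45.3886)=-0.8890; B=V−Δ·S=56.9445
Node (3,3) S=74.3583: V=(p*·0.0000+(1−p*)·0.0000)/1.01=0.0000; Δ=(0.0000−0.0000)/(92.2043−64.6918)=0.0000; B=V−Δ·S=0.0000
Node (2,0) S=29.5191: V=(p*·25.3270+(1−p*)·36.2491)/1.01=31.7984; Δ=(25.3270−36.2491)/(36.6037−25.6816)=-1.0000; B=V−Δ·S=61.3175
Node (2,1) S=42.0732: V=(p*·10.5623+(1−p*)·25.3270)/1.01=19.5449; Δ=(10.5623−25.3270)/(52.1708−36.6037)=-0.9485; B=V−Δ·S=59.4495
Node (2,2) S=59.9664: V=(p*·0.0000+(1−p*)·10.5623)/1.01=6.5007; Δ=(0.0000−10.5623)/(74.3583−52.1708)=-0.4760; B=V−Δ·S=35.0475
Node (1,0) S=33.9300: V=(p*·19.5449+(1−p*)·31.7984)/1.01=26.8930; Δ=(19.5449−31.7984)/(42.0732−29.5191)=-0.9761; B=V−Δ·S=60.0106
Node (1,1) S=48.3600: V=(p*·6.5007+(1−p*)·19.5449)/1.01=14.4646; Δ=(6.5007−19.5449)/(59.9664−42.0732)=-0.7290; B=V−Δ·S=49.7191
Node (0,0) S=39.0000: V=(p*·14.4646+(1−p*)·26.8930)/1.01=21.9707; Δ=(14.4646−26.8930)/(48.3600−33.9300)=-0.8613; B=V−Δ·S=55.5609
Each (Δ,B) replicates both successor values, so the strategy is self-financing and V0 is arbitrage-free.

(0,0): Delta=-0.8613 Bond=55.5609
(1,0): Delta=-0.9761 Bond=60.0106
(1,1): Delta=-0.7290 Bond=49.7191
(2,0): Delta=-1.0000 Bond=61.3175
(2,1): Delta=-0.9485 Bond=59.4495
(2,2): Delta=-0.4760 Bond=35.0475
(3,0): Delta=-1.0000 Bond=61.9307
(3,1): Delta=-1.0000 Bond=61.9307
(3,2): Delta=-0.8890 Bond=56.9445
(3,3): Delta=0.0000 Bond=0.0000
V0=21.9707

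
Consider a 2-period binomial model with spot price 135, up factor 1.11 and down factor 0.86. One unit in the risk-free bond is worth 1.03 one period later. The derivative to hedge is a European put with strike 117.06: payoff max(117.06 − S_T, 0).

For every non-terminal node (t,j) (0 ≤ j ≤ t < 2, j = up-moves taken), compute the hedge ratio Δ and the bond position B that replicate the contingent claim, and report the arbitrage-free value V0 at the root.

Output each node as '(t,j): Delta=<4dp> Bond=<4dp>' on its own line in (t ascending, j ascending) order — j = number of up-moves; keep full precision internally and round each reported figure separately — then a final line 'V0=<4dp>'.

(0,0): Delta=-0.1585 Bond=23.0537
(1,0): Delta=-0.5931 Bond=74.2040
(1,1): Delta=0.0000 Bond=0.0000
V0=1.6615

No-arbitrage ⇒ martingale measure with p* = (R−d)/(u−d) = 0.6800.
Payoff layer (t=2): V(2,0)=17.2140, V(2,1)=0.0000, V(2,2)=0.0000
  t=1,j=0: stock 116.1000 → up 128.8710 (V=0.0000), down 99.8460 (V=17.2140). Price 5.3480; hedge Δ=-0.5931, bond B=74.2040.
  t=1,j=1: stock 149.8500 → up 166.3335 (V=0.0000), down 128.8710 (V=0.0000). Price 0.0000; hedge Δ=0.0000, bond B=0.0000.
  t=0,j=0: stock 135.0000 → up 149.8500 (V=0.0000), down 116.1000 (V=5.3480). Price 1.6615; hedge Δ=-0.1585, bond B=23.0537.
Each (Δ,B) replicates both successor values, so the strategy is self-financing and V0 is arbitrage-free.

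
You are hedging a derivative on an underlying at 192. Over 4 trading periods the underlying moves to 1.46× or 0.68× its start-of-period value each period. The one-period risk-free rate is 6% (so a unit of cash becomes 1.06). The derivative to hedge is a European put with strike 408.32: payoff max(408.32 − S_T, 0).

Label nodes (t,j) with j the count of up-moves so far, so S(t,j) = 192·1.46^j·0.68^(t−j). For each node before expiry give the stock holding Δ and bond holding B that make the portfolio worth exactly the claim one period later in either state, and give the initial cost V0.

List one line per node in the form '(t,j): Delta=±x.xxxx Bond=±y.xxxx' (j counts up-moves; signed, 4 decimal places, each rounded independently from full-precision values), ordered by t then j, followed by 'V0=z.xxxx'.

(0,0): Delta=-0.6992 Bond=286.3728
(1,0): Delta=-1.0000 Bond=342.8333
(1,1): Delta=-0.5517 Bond=262.2098
(2,0): Delta=-1.0000 Bond=363.4033
(2,1): Delta=-1.0000 Bond=363.4033
(2,2): Delta=-0.3319 Bond=187.9835
(3,0): Delta=-1.0000 Bond=385.2075
(3,1): Delta=-1.0000 Bond=385.2075
(3,2): Delta=-1.0000 Bond=385.2075
(3,3): Delta=-0.0043 Bond=3.5308
V0=152.1348

Under the risk-neutral measure, an up-move has probability p* = (R−d)/(u−d) = 0.4872 and values discount at R = 1.06.
Terminal values V(4,·): V(4,0)=367.2678, V(4,1)=320.1784, V(4,2)=219.0748, V(4,3)=1.9995, V(4,4)=0.0000
(3,0): S=60.3709. Δ = (V_up−V_dn)/(S_up−S_dn) = (320.1784−367.2678)/(88.1416−41.0522) = -1.0000. V = [p*·320.1784 + (1−p*)·367.2678]/1.06 = 324.8366. B = V − Δ·S = 385.2075.
(3,1): S=129.6200. Δ = (V_up−V_dn)/(S_up−S_dn) = (219.0748−320.1784)/(189.2452−88.1416) = -1.0000. V = [p*·219.0748 + (1−p*)·320.1784]/1.06 = 255.5876. B = V − Δ·S = 385.2075.
(3,2): S=278.3017. Δ = (V_up−V_dn)/(S_up−S_dn) = (1.9995−219.0748)/(406.3205−189.2452) = -1.0000. V = [p*·1.9995 + (1−p*)·219.0748]/1.06 = 106.9059. B = V − Δ·S = 385.2075.
(3,3): S=597.5301. Δ = (V_up−V_dn)/(S_up−S_dn) = (0.0000−1.9995)/(872.3940−406.3205) = -0.0043. V = [p*·0.0000 + (1−p*)·1.9995]/1.06 = 0.9674. B = V − Δ·S = 3.5308.
(2,0): S=88.7808. Δ = (V_up−V_dn)/(S_up−S_dn) = (255.5876−324.8366)/(129.6200−60.3709) = -1.0000. V = [p*·255.5876 + (1−p*)·324.8366]/1.06 = 274.6225. B = V − Δ·S = 363.4033.
(2,1): S=190.6176. Δ = (V_up−V_dn)/(S_up−S_dn) = (106.9059−255.5876)/(278.3017−129.6200) = -1.0000. V = [p*·106.9059 + (1−p*)·255.5876]/1.06 = 172.7857. B = V − Δ·S = 363.4033.
(2,2): S=409.2672. Δ = (V_up−V_dn)/(S_up−S_dn) = (0.9674−106.9059)/(597.5301−278.3017) = -0.3319. V = [p*·0.9674 + (1−p*)·106.9059]/1.06 = 52.1649. B = V − Δ·S = 187.9835.
(1,0): S=130.5600. Δ = (V_up−V_dn)/(S_up−S_dn) = (172.7857−274.6225)/(190.6176−88.7808) = -1.0000. V = [p*·172.7857 + (1−p*)·274.6225]/1.06 = 212.2733. B = V − Δ·S = 342.8333.
(1,1): S=280.3200. Δ = (V_up−V_dn)/(S_up−S_dn) = (52.1649−172.7857)/(409.2672−190.6176) = -0.5517. V = [p*·52.1649 + (1−p*)·172.7857]/1.06 = 107.5677. B = V − Δ·S = 262.2098.
(0,0): S=192.0000. Δ = (V_up−V_dn)/(S_up−S_dn) = (107.5677−212.2733)/(280.3200−130.5600) = -0.6992. V = [p*·107.5677 + (1−p*)·212.2733]/1.06 = 152.1348. B = V − Δ·S = 286.3728.
Each (Δ,B) replicates both successor values, so the strategy is self-financing and V0 is arbitrage-free.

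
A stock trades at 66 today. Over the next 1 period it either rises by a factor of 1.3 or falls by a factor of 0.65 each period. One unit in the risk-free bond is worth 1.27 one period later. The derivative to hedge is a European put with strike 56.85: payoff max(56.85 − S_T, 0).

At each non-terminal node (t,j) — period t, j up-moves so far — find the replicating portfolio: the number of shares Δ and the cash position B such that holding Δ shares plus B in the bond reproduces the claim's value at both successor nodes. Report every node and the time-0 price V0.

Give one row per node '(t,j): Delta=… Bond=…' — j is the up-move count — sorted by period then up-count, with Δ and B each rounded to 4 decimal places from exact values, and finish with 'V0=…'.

The replicating-portfolio and risk-neutral prices coincide; use p* = (1.27−0.65)/(1.3−0.65) = 0.9538 for the latter.
Terminal values V(1,·): V(1,0)=13.9500, V(1,1)=0.0000
(0,0): S=66.0000. Δ = (V_up−V_dn)/(S_up−S_dn) = (0.0000−13.9500)/(85.8000−42.9000) = -0.3252. V = [p*·0.0000 + (1−p*)·13.9500]/1.27 = 0.5070. B = V − Δ·S = 21.9685.
Self-financing check: at every node Δ·S+B equals the discounted successor values.

(0,0): Delta=-0.3252 Bond=21.9685
V0=0.5070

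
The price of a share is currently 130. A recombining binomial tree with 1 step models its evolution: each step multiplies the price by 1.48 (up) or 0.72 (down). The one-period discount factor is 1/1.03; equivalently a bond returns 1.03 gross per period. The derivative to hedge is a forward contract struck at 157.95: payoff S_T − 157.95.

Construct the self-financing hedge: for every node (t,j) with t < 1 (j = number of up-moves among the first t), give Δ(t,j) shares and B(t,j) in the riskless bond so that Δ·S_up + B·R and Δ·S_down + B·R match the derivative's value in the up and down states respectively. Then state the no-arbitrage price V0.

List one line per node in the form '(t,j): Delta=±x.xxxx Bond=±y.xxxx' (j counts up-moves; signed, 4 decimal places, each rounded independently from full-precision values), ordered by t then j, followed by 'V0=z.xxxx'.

(0,0): Delta=1.0000 Bond=-153.3495
V0=-23.3495

Since d<R<u, set p* = (R−d)/(u−d) = 0.4079; price each node as the discounted p*-expectation of its children.
Payoff layer (t=1): V(1,0)=-64.3500, V(1,1)=34.4500
  t=0,j=0: stock 130.0000 → up 192.4000 (V=34.4500), down 93.6000 (V=-64.3500). Price -23.3495; hedge Δ=1.0000, bond B=-153.3495.
Check: Δ(0,0)·S0 + B(0,0) = -23.3495 = V0.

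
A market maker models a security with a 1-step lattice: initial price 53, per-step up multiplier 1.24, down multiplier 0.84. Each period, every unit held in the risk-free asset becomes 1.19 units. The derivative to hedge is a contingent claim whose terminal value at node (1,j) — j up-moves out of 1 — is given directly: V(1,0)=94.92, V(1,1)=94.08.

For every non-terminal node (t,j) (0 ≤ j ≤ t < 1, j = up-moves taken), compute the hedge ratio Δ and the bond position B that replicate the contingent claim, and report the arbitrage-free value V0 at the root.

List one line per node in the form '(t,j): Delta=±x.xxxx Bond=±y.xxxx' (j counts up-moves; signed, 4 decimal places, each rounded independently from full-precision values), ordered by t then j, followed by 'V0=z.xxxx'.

Risk-neutral probability p* = (R−d)/(u−d) = (1.19−0.84)/(1.24−0.84) = 0.8750.
At expiry t=1: V(1,0)=94.9200, V(1,1)=94.0800
(0,0): S=53.0000. Δ = (V_up−V_dn)/(S_up−S_dn) = (94.0800−94.9200)/(65.7200−44.5200) = -0.0396. V = [p*·94.0800 + (1−p*)·94.9200]/1.19 = 79.1471. B = V − Δ·S = 81.2471.
Self-financing check: at every node Δ·S+B equals the discounted successor values.

(0,0): Delta=-0.0396 Bond=81.2471
V0=79.1471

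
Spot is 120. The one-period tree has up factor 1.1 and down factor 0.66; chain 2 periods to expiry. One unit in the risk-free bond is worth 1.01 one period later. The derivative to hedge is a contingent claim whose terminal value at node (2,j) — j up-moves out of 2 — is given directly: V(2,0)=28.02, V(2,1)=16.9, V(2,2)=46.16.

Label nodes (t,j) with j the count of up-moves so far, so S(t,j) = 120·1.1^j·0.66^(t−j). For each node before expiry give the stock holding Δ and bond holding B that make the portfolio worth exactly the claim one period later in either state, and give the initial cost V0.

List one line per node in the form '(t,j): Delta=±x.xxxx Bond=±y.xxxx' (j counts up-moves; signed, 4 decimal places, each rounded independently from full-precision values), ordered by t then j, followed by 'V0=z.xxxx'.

The replicating-portfolio and risk-neutral prices coincide; use p* = (1.01−0.66)/(1.1−0.66) = 0.7955 for the latter.
Payoff layer (t=2): V(2,0)=28.0200, V(2,1)=16.9000, V(2,2)=46.1600
  t=1,j=0: stock 79.2000 → up 87.1200 (V=16.9000), down 52.2720 (V=28.0200). Price 18.9847; hedge Δ=-0.3191, bond B=44.2574.
  t=1,j=1: stock 132.0000 → up 145.2000 (V=46.1600), down 87.1200 (V=16.9000). Price 39.7772; hedge Δ=0.5038, bond B=-26.7228.
  t=0,j=0: stock 120.0000 → up 132.0000 (V=39.7772), down 79.2000 (V=18.9847). Price 35.1725; hedge Δ=0.3938, bond B=-12.0833.
Each (Δ,B) replicates both successor values, so the strategy is self-financing and V0 is arbitrage-free.

(0,0): Delta=0.3938 Bond=-12.0833
(1,0): Delta=-0.3191 Bond=44.2574
(1,1): Delta=0.5038 Bond=-26.7228
V0=35.1725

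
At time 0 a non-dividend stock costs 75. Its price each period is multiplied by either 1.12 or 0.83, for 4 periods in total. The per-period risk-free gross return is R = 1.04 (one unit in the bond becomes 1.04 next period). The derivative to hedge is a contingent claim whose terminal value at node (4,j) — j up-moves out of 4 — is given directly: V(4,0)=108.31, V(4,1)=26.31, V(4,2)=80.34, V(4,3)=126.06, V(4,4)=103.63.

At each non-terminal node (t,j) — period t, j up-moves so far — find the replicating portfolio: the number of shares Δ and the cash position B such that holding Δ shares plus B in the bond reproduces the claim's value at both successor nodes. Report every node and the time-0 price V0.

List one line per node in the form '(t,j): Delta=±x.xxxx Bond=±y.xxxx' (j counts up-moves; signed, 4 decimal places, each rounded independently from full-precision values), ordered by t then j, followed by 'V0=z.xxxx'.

(0,0): Delta=0.7576 Bond=31.0365
(1,0): Delta=2.0138 Bond=-45.9220
(1,1): Delta=0.4029 Bond=62.0684
(2,0): Delta=1.0591 Bond=1.5659
(2,1): Delta=2.2833 Bond=-66.5492
(2,2): Delta=-0.1279 Bond=114.4942
(3,0): Delta=-6.5936 Bond=329.8074
(3,1): Delta=3.2196 Bond=-123.3919
(3,2): Delta=2.0190 Bond=-48.5710
(3,3): Delta=-0.7340 Bond=182.9387
V0=87.8545

Risk-neutral probability p* = (R−d)/(u−d) = (1.04−0.83)/(1.12−0.83) = 0.7241.
Terminal payoffs: V(4,0)=108.3100, V(4,1)=26.3100, V(4,2)=80.3400, V(4,3)=126.0600, V(4,4)=103.6300
Node (3,0) S=42.8840: V=(p*·26.3100+(1−p*)·108.3100)/1.04=47.0487; Δ=(26.3100−108.3100)/(48.0301−35.5937)=-6.5936; B=V−Δ·S=329.8074
Node (3,1) S=57.8676: V=(p*·80.3400+(1−p*)·26.3100)/1.04=62.9184; Δ=(80.3400−26.3100)/(64.8117−48.0301)=3.2196; B=V−Δ·S=-123.3919
Node (3,2) S=78.0864: V=(p*·126.0600+(1−p*)·80.3400)/1.04=109.0842; Δ=(126.0600−80.3400)/(87.4568−64.8117)=2.0190; B=V−Δ·S=-48.5710
Node (3,3) S=105.3696: V=(p*·103.6300+(1−p*)·126.0600)/1.04=105.5938; Δ=(103.6300−126.0600)/(118.0140−87.4568)=-0.7340; B=V−Δ·S=182.9387
Node (2,0) S=51.6675: V=(p*·62.9184+(1−p*)·47.0487)/1.04=56.2890; Δ=(62.9184−47.0487)/(57.8676−42.8840)=1.0591; B=V−Δ·S=1.5659
Node (2,1) S=69.7200: V=(p*·109.0842+(1−p*)·62.9184)/1.04=92.6431; Δ=(109.0842−62.9184)/(78.0864−57.8676)=2.2833; B=V−Δ·S=-66.5492
Node (2,2) S=94.0800: V=(p*·105.5938+(1−p*)·109.0842)/1.04=102.4584; Δ=(105.5938−109.0842)/(105.3696−78.0864)=-0.1279; B=V−Δ·S=114.4942
Node (1,0) S=62.2500: V=(p*·92.6431+(1−p*)·56.2890)/1.04=79.4369; Δ=(92.6431−56.2890)/(69.7200−51.6675)=2.0138; B=V−Δ·S=-45.9220
Node (1,1) S=84.0000: V=(p*·102.4584+(1−p*)·92.6431)/1.04=95.9141; Δ=(102.4584−92.6431)/(94.0800−69.7200)=0.4029; B=V−Δ·S=62.0684
Node (0,0) S=75.0000: V=(p*·95.9141+(1−p*)·79.4369)/1.04=87.8545; Δ=(95.9141−79.4369)/(84.0000−62.2500)=0.7576; B=V−Δ·S=31.0365
Self-financing check: at every node Δ·S+B equals the discounted successor values.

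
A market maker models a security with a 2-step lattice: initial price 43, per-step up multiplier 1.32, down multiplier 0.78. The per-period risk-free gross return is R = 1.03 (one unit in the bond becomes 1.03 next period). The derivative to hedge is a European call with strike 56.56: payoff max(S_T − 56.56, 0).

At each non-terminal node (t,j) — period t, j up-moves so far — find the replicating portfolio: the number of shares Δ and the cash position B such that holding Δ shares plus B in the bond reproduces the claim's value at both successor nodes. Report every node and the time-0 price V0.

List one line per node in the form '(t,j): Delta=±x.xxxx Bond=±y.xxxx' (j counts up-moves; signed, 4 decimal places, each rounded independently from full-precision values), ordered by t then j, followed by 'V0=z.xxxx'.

The replicating-portfolio and risk-neutral prices coincide; use p* = (1.03−0.78)/(1.32−0.78) = 0.4630 for the latter.
At expiry t=2: V(2,0)=0.0000, V(2,1)=0.0000, V(2,2)=18.3632
(1,0): S=33.5400. Δ = (V_up−V_dn)/(S_up−S_dn) = (0.0000−0.0000)/(44.2728−26.1612) = 0.0000. V = [p*·0.0000 + (1−p*)·0.0000]/1.03 = 0.0000. B = V − Δ·S = 0.0000.
(1,1): S=56.7600. Δ = (V_up−V_dn)/(S_up−S_dn) = (18.3632−0.0000)/(74.9232−44.2728) = 0.5991. V = [p*·18.3632 + (1−p*)·0.0000]/1.03 = 8.2539. B = V − Δ·S = -25.7521.
(0,0): S=43.0000. Δ = (V_up−V_dn)/(S_up−S_dn) = (8.2539−0.0000)/(56.7600−33.5400) = 0.3555. V = [p*·8.2539 + (1−p*)·0.0000]/1.03 = 3.7099. B = V − Δ·S = -11.5750.
Each (Δ,B) replicates both successor values, so the strategy is self-financing and V0 is arbitrage-free.

(0,0): Delta=0.3555 Bond=-11.5750
(1,0): Delta=0.0000 Bond=0.0000
(1,1): Delta=0.5991 Bond=-25.7521
V0=3.7099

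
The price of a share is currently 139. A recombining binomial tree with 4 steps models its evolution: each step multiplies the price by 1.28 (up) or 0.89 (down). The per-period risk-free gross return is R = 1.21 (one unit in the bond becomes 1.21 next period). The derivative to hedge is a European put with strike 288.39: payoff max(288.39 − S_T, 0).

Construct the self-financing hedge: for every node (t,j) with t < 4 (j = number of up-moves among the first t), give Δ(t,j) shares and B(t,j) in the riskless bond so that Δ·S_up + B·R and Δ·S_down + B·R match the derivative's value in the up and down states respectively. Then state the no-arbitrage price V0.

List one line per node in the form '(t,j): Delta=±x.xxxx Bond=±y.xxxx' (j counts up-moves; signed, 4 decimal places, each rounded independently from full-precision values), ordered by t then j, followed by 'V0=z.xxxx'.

Since d<R<u, set p* = (R−d)/(u−d) = 0.8205; price each node as the discounted p*-expectation of its children.
Terminal values V(4,·): V(4,0)=201.1783, V(4,1)=162.9619, V(4,2)=107.9990, V(4,3)=28.9513, V(4,4)=0.0000
Node (3,0) S=97.9907: V=(p*·162.9619+(1−p*)·201.1783)/1.21=140.3482; Δ=(162.9619−201.1783)/(125.4281−87.2117)=-1.0000; B=V−Δ·S=238.3388
Node (3,1) S=140.9304: V=(p*·107.9990+(1−p*)·162.9619)/1.21=97.4084; Δ=(107.9990−162.9619)/(180.3910−125.4281)=-1.0000; B=V−Δ·S=238.3388
Node (3,2) S=202.6865: V=(p*·28.9513+(1−p*)·107.9990)/1.21=35.6524; Δ=(28.9513−107.9990)/(259.4387−180.3910)=-1.0000; B=V−Δ·S=238.3388
Node (3,3) S=291.5041: V=(p*·0.0000+(1−p*)·28.9513)/1.21=4.2945; Δ=(0.0000−28.9513)/(373.1253−259.4387)=-0.2547; B=V−Δ·S=78.5287
Node (2,0) S=110.1019: V=(p*·97.4084+(1−p*)·140.3482)/1.21=86.8724; Δ=(97.4084−140.3482)/(140.9304−97.9907)=-1.0000; B=V−Δ·S=196.9743
Node (2,1) S=158.3488: V=(p*·35.6524+(1−p*)·97.4084)/1.21=38.6255; Δ=(35.6524−97.4084)/(202.6865−140.9304)=-1.0000; B=V−Δ·S=196.9743
Node (2,2) S=227.7376: V=(p*·4.2945+(1−p*)·35.6524)/1.21=8.2007; Δ=(4.2945−35.6524)/(291.5041−202.6865)=-0.3531; B=V−Δ·S=88.6054
Node (1,0) S=123.7100: V=(p*·38.6255+(1−p*)·86.8724)/1.21=39.0786; Δ=(38.6255−86.8724)/(158.3488−110.1019)=-1.0000; B=V−Δ·S=162.7886
Node (1,1) S=177.9200: V=(p*·8.2007+(1−p*)·38.6255)/1.21=11.2906; Δ=(8.2007−38.6255)/(227.7376−158.3488)=-0.4385; B=V−Δ·S=89.3027
Node (0,0) S=139.0000: V=(p*·11.2906+(1−p*)·39.0786)/1.21=13.4530; Δ=(11.2906−39.0786)/(177.9200−123.7100)=-0.5126; B=V−Δ·S=84.7045
The time-0 hedge costs 13.4530, which is the no-arbitrage price.

(0,0): Delta=-0.5126 Bond=84.7045
(1,0): Delta=-1.0000 Bond=162.7886
(1,1): Delta=-0.4385 Bond=89.3027
(2,0): Delta=-1.0000 Bond=196.9743
(2,1): Delta=-1.0000 Bond=196.9743
(2,2): Delta=-0.3531 Bond=88.6054
(3,0): Delta=-1.0000 Bond=238.3388
(3,1): Delta=-1.0000 Bond=238.3388
(3,2): Delta=-1.0000 Bond=238.3388
(3,3): Delta=-0.2547 Bond=78.5287
V0=13.4530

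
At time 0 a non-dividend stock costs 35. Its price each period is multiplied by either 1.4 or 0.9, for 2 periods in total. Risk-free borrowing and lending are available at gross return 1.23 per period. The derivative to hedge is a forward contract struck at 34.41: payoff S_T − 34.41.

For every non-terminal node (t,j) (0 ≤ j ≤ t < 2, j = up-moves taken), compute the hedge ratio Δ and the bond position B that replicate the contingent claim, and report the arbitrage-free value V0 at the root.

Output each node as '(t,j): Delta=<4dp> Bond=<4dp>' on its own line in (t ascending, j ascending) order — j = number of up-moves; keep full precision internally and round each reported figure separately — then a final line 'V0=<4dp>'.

Risk-neutral probability p* = (R−d)/(u−d) = (1.23−0.9)/(1.4−0.9) = 0.6600.
At expiry t=2: V(2,0)=-6.0600, V(2,1)=9.6900, V(2,2)=34.1900
  t=1,j=0: stock 31.5000 → up 44.1000 (V=9.6900), down 28.3500 (V=-6.0600). Price 3.5244; hedge Δ=1.0000, bond B=-27.9756.
  t=1,j=1: stock 49.0000 → up 68.6000 (V=34.1900), down 44.1000 (V=9.6900). Price 21.0244; hedge Δ=1.0000, bond B=-27.9756.
  t=0,j=0: stock 35.0000 → up 49.0000 (V=21.0244), down 31.5000 (V=3.5244). Price 12.2556; hedge Δ=1.0000, bond B=-22.7444.
The time-0 hedge costs 12.2556, which is the no-arbitrage price.

(0,0): Delta=1.0000 Bond=-22.7444
(1,0): Delta=1.0000 Bond=-27.9756
(1,1): Delta=1.0000 Bond=-27.9756
V0=12.2556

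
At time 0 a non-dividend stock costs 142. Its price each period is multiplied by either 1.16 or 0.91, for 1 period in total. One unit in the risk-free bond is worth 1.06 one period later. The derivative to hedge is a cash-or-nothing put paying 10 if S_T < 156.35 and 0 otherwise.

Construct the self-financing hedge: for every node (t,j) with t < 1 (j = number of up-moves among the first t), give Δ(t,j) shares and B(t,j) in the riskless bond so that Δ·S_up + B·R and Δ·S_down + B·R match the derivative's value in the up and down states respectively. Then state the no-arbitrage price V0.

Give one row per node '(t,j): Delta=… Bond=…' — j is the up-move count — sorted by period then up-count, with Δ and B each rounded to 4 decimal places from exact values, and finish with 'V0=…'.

The replicating-portfolio and risk-neutral prices coincide; use p* = (1.06−0.91)/(1.16−0.91) = 0.6000 for the latter.
Payoff layer (t=1): V(1,0)=10.0000, V(1,1)=0.0000
  t=0,j=0: stock 142.0000 → up 164.7200 (V=0.0000), down 129.2200 (V=10.0000). Price 3.7736; hedge Δ=-0.2817, bond B=43.7736.
Self-financing check: at every node Δ·S+B equals the discounted successor values.

(0,0): Delta=-0.2817 Bond=43.7736
V0=3.7736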